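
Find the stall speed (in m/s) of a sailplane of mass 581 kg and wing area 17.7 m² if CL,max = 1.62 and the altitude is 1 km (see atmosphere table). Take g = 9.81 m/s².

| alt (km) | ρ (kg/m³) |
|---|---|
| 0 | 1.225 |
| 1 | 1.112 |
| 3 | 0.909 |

At 1 km, from the table: ρ = 1.112 kg/m³.
Weight W = mg = 581 × 9.81 = 5700 N.
From L = ½ρV²S·CL,max = W: V_stall = √(2W/(ρSCL,max)) = √(2·5700/(1.112·17.7·1.62))
V_stall = √357.5 = 18.9 m/s

V_stall = 18.9 m/s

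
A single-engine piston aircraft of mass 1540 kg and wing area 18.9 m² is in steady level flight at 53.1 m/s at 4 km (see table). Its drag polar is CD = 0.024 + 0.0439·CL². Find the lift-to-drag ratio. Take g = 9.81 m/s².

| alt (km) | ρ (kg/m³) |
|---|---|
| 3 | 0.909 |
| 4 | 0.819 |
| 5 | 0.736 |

L/D = 15.4

At 4 km, from the table: ρ = 0.819 kg/m³.
In steady level flight, lift balances weight: W = mg = 1540 × 9.81 = 15107 N.
q = ½ρv² = ½ × 0.819 × 53.1² = 1155 Pa.
CL = 2W/(ρv²S) = 2×15107/(0.819×53.1²×18.9) = 0.6923.
CD = 0.024 + 0.0439 × 0.6923² = 0.04504.
L/D = CL/CD = 0.6923 / 0.04504 = 15.4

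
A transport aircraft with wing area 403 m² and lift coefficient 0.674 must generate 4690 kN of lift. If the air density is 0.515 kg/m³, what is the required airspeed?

L = ½ρv²S·CL ⇒ v = √(2L/(ρ·S·CL))
v = √(2 × 4.69×10^6 / (0.515 × 403 × 0.674)) = √67050 = 259 m/s

v = 259 m/s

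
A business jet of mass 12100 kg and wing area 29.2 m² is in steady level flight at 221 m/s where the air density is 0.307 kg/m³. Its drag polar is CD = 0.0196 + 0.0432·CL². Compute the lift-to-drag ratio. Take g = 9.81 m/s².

L/D = 16.8

Weight W = mg = 12100 × 9.81 = 1.187×10^5 N; in level flight L = W.
Dynamic pressure q = 0.5 × 0.307 × 221² = 7497 Pa.
CL = W/(q·S) = 1.187×10^5 / (7497 × 29.2) = 0.5422.
CD = 0.0196 + 0.0432 × 0.5422² = 0.0323.
L/D = CL/CD = 0.5422 / 0.0323 = 16.8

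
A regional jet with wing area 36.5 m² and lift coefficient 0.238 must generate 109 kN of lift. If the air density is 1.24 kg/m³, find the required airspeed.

v = 142 m/s

L = ½ρv²S·CL ⇒ v = √(2L/(ρ·S·CL))
v = √(2 × 1.09×10^5 / (1.24 × 36.5 × 0.238)) = √20240 = 142 m/s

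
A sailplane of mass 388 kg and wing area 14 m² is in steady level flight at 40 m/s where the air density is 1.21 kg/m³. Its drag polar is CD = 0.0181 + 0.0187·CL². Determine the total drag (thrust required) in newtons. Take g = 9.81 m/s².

D = 265 N

In steady level flight, lift balances weight: W = mg = 388 × 9.81 = 3806.3 N.
Dynamic pressure q = 0.5 × 1.21 × 40² = 968 Pa.
CL = 2W/(ρv²S) = 2×3806.3/(1.21×40²×14) = 0.2809.
CD = 0.0181 + 0.0187 × 0.2809² = 0.01958.
D = q·S·CD = 968 × 14 × 0.01958 = 265.3 N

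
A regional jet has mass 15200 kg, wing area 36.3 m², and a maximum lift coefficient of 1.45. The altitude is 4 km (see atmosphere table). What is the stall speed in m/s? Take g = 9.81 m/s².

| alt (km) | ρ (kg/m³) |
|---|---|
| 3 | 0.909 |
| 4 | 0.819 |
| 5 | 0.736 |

At 4 km, from the table: ρ = 0.819 kg/m³.
Weight W = mg = 15200 × 9.81 = 1.491×10^5 N.
From L = ½ρV²S·CL,max = W: V_stall = √(2W/(ρSCL,max)) = √(2·1.491×10^5/(0.819·36.3·1.45))
V_stall = √6918 = 83.2 m/s

V_stall = 83.2 m/s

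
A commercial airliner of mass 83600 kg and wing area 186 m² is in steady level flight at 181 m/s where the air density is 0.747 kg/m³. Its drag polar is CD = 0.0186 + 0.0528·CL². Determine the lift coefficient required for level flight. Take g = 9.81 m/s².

Level flight ⇒ L = W = m·g = 83600 × 9.81 = 8.2012×10^5 N.
q = ½ρv² = ½ × 0.747 × 181² = 12240 Pa.
CL = W/(q·S) = 8.2012×10^5 / (12240 × 186) = 0.3603.

CL = 0.36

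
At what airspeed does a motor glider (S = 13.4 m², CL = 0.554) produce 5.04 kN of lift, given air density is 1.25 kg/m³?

v = 33 m/s

L = ½ρv²S·CL ⇒ v = √(2L/(ρ·S·CL))
v = √(2 × 5040 / (1.25 × 13.4 × 0.554)) = √1086 = 33 m/s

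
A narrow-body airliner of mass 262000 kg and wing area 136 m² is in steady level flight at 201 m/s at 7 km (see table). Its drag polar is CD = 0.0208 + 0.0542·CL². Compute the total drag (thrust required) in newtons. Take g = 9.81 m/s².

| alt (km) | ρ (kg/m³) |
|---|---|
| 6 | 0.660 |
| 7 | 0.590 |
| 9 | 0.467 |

D = 2.55×10^5 N

At 7 km, from the table: ρ = 0.590 kg/m³.
Weight W = mg = 262000 × 9.81 = 2.5702×10^6 N; in level flight L = W.
q = ½ρv² = ½ × 0.59 × 201² = 11920 Pa.
CL = W/(q·S) = 2.5702×10^6 / (11920 × 136) = 1.586.
CD = 0.0208 + 0.0542 × 1.586² = 0.1571.
D = q·S·CD = 11920 × 136 × 0.1571 = 2.546×10^5 N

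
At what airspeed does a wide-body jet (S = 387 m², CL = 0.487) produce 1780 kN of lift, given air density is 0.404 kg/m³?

L = ½ρv²S·CL ⇒ v = √(2L/(ρ·S·CL))
v = √(2 × 1.78×10^6 / (0.404 × 387 × 0.487)) = √46760 = 216 m/s

v = 216 m/s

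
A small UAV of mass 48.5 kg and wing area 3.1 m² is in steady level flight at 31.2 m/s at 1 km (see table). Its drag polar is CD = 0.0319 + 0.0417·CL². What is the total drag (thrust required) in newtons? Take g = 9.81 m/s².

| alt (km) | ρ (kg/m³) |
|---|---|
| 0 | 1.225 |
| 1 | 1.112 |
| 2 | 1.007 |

D = 59.1 N

At 1 km, from the table: ρ = 1.112 kg/m³.
In steady level flight, lift balances weight: W = mg = 48.5 × 9.81 = 475.79 N.
Dynamic pressure q = 0.5 × 1.112 × 31.2² = 541.2 Pa.
CL = W/(q·S) = 475.79 / (541.2 × 3.1) = 0.2836.
CD = 0.0319 + 0.0417 × 0.2836² = 0.03525.
D = q·S·CD = 541.2 × 3.1 × 0.03525 = 59.15 N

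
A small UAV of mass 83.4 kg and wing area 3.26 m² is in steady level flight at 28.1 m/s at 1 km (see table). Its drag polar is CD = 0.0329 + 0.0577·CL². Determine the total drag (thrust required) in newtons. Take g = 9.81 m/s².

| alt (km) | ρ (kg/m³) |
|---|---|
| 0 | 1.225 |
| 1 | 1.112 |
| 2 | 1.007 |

At 1 km, from the table: ρ = 1.112 kg/m³.
Level flight ⇒ L = W = m·g = 83.4 × 9.81 = 818.15 N.
q = ½ρv² = ½ × 1.112 × 28.1² = 439 Pa.
CL = W/(q·S) = 818.15 / (439 × 3.26) = 0.5716.
CD = 0.0329 + 0.0577 × 0.5716² = 0.05176.
D = q·S·CD = 439 × 3.26 × 0.05176 = 74.07 N

D = 74.1 N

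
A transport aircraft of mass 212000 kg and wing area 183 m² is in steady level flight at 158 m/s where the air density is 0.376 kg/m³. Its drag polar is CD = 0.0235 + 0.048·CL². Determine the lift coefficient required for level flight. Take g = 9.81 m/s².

Weight W = mg = 212000 × 9.81 = 2.0797×10^6 N; in level flight L = W.
q = ½ρv² = ½ × 0.376 × 158² = 4693 Pa.
CL = W/(q·S) = 2.0797×10^6 / (4693 × 183) = 2.421.

CL = 2.42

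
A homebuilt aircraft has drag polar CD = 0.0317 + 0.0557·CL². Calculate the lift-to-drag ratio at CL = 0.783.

L/D = 11.9

CD = 0.0317 + 0.0557 × 0.783² = 0.06585
L/D = CL/CD = 0.783 / 0.06585 = 11.9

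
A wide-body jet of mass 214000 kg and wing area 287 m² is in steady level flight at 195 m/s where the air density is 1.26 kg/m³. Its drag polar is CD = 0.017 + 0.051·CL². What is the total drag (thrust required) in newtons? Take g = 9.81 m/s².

Level flight ⇒ L = W = m·g = 214000 × 9.81 = 2.0993×10^6 N.
Dynamic pressure q = 0.5 × 1.26 × 195² = 23960 Pa.
CL = 2W/(ρv²S) = 2×2.0993×10^6/(1.26×195²×287) = 0.3053.
CD = 0.017 + 0.051 × 0.3053² = 0.02176.
D = q·S·CD = 23960 × 287 × 0.02176 = 1.496×10^5 N

D = 1.5×10^5 N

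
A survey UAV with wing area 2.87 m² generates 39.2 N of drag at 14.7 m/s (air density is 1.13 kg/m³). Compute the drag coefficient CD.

From D = ½ρv²S·CD, rearranging gives CD = 2D/(ρv²S).
CD = 2 × 39.2 / (1.13 × 14.7² × 2.87) = 0.112

CD = 0.112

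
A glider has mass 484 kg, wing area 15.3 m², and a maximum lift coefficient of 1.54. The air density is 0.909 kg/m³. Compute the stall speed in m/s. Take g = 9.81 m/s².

At stall, lift equals weight: L = W = m·g = 484 × 9.81 = 4748 N.
V_stall = √(2W/(ρ·S·CL,max)) = √(2 × 4748 / (0.909 × 15.3 × 1.54))
V_stall = √443.4 = 21.1 m/s

V_stall = 21.1 m/s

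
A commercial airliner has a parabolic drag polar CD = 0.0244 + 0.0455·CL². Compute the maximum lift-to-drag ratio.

(L/D)max = 15

For CD = CD0 + K·CL², (L/D)max occurs at CL* = √(CD0/K) and equals 1/(2√(K·CD0)).
(L/D)max = 1/(2√(0.0455 × 0.0244)) = 1/(2 × 0.03332) = 15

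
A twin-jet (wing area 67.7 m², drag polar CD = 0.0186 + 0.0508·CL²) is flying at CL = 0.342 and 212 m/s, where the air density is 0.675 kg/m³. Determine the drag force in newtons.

D = 25200 N

CD = 0.0186 + 0.0508 × 0.342² = 0.02454
D = ½ρv²S·CD = ½ × 0.675 × 212² × 67.7 × 0.02454 = 25200 N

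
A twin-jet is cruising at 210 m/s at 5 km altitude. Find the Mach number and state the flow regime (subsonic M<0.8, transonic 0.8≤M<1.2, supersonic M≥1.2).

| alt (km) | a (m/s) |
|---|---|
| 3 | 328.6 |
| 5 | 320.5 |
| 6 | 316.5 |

At 5 km, from the table: a = 320.5 m/s.
M = v/a = 210 / 320.5 = 0.655
M = 0.655 → subsonic.

M = 0.655 (subsonic)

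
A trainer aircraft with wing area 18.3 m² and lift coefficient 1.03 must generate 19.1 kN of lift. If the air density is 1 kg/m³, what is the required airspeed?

L = ½ρv²S·CL ⇒ v = √(2L/(ρ·S·CL))
v = √(2 × 19100 / (1 × 18.3 × 1.03)) = √2027 = 45 m/s

v = 45 m/s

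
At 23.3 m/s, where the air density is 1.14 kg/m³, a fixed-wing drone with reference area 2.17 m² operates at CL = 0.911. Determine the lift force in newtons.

L = 612 N

Dynamic pressure q = ½ρv² = ½ × 1.14 × 23.3² = 309.4 Pa.
L = q·S·CL = 309.4 × 2.17 × 0.911 = 612 N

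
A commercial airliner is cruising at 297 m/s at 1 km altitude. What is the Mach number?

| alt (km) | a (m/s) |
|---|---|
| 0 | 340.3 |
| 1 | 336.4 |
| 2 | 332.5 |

M = 0.883

At 1 km, from the table: a = 336.4 m/s.
M = v/a = 297 / 336.4 = 0.883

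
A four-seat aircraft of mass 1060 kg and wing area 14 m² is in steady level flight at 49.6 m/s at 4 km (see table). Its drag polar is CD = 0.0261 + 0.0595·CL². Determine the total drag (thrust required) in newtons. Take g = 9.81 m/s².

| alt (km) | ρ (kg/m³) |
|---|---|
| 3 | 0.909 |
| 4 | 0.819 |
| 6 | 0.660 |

At 4 km, from the table: ρ = 0.819 kg/m³.
In steady level flight, lift balances weight: W = mg = 1060 × 9.81 = 10399 N.
q = ½ρv² = ½ × 0.819 × 49.6² = 1007 Pa.
CL = W/(q·S) = 10399 / (1007 × 14) = 0.7373.
CD = 0.0261 + 0.0595 × 0.7373² = 0.05844.
D = q·S·CD = 1007 × 14 × 0.05844 = 824.3 N

D = 824 N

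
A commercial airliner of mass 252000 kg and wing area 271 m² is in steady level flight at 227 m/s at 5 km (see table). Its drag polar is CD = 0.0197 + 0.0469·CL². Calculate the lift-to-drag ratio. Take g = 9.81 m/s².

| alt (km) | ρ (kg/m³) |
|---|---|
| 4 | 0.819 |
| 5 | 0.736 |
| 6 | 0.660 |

At 5 km, from the table: ρ = 0.736 kg/m³.
Weight W = mg = 252000 × 9.81 = 2.4721×10^6 N; in level flight L = W.
Dynamic pressure q = 0.5 × 0.736 × 227² = 18960 Pa.
CL = 2W/(ρv²S) = 2×2.4721×10^6/(0.736×227²×271) = 0.4811.
CD = 0.0197 + 0.0469 × 0.4811² = 0.03055.
L/D = CL/CD = 0.4811 / 0.03055 = 15.7

L/D = 15.7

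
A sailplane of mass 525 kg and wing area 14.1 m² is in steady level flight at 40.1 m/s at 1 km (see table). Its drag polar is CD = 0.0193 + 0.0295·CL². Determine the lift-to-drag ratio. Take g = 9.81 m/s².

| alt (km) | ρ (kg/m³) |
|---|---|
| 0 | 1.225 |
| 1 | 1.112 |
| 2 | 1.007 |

L/D = 16.9

At 1 km, from the table: ρ = 1.112 kg/m³.
Level flight ⇒ L = W = m·g = 525 × 9.81 = 5150.2 N.
q = ½ρv² = ½ × 1.112 × 40.1² = 894.1 Pa.
CL = W/(q·S) = 5150.2 / (894.1 × 14.1) = 0.4086.
CD = 0.0193 + 0.0295 × 0.4086² = 0.02422.
L/D = CL/CD = 0.4086 / 0.02422 = 16.9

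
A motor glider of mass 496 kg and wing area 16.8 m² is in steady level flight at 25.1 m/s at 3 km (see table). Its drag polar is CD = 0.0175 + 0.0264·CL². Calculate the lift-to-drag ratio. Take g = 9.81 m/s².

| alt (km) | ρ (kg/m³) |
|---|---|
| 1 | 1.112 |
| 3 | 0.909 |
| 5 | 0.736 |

At 3 km, from the table: ρ = 0.909 kg/m³.
In steady level flight, lift balances weight: W = mg = 496 × 9.81 = 4865.8 N.
Dynamic pressure q = 0.5 × 0.909 × 25.1² = 286.3 Pa.
Required CL = L/(qS) = 4865.8/(286.3·16.8) = 1.011.
CD = 0.0175 + 0.0264 × 1.011² = 0.04451.
L/D = CL/CD = 1.011 / 0.04451 = 22.7

L/D = 22.7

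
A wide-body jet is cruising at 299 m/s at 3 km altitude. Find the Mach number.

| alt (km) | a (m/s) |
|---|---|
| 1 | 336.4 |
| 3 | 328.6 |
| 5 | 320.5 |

M = 0.91

At 3 km, from the table: a = 328.6 m/s.
M = v/a = 299 / 328.6 = 0.91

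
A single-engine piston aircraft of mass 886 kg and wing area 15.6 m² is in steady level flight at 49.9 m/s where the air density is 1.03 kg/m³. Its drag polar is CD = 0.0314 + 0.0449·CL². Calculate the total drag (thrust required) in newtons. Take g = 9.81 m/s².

D = 798 N

Level flight ⇒ L = W = m·g = 886 × 9.81 = 8691.7 N.
q = ½ρv² = ½ × 1.03 × 49.9² = 1282 Pa.
Required CL = L/(qS) = 8691.7/(1282·15.6) = 0.4345.
CD = 0.0314 + 0.0449 × 0.4345² = 0.03988.
D = q·S·CD = 1282 × 15.6 × 0.03988 = 797.7 N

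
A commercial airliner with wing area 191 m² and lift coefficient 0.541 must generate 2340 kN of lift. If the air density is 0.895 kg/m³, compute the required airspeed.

v = 225 m/s

L = ½ρv²S·CL ⇒ v = √(2L/(ρ·S·CL))
v = √(2 × 2.34×10^6 / (0.895 × 191 × 0.541)) = √50600 = 225 m/s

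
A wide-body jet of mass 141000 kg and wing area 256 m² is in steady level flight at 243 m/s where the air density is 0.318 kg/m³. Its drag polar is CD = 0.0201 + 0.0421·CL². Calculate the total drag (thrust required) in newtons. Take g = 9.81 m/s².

D = 81800 N

Weight W = mg = 141000 × 9.81 = 1.3832×10^6 N; in level flight L = W.
Dynamic pressure q = 0.5 × 0.318 × 243² = 9389 Pa.
Required CL = L/(qS) = 1.3832×10^6/(9389·256) = 0.5755.
CD = 0.0201 + 0.0421 × 0.5755² = 0.03404.
D = q·S·CD = 9389 × 256 × 0.03404 = 81820 N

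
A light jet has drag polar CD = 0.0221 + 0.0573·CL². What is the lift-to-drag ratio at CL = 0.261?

L/D = 10

CD = 0.0221 + 0.0573 × 0.261² = 0.026
L/D = CL/CD = 0.261 / 0.026 = 10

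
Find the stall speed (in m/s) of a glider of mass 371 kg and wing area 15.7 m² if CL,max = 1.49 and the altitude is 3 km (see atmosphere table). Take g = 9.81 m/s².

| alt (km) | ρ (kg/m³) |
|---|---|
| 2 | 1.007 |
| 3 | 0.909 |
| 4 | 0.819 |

At 3 km, from the table: ρ = 0.909 kg/m³.
Stall occurs when L = W at CL,max. W = mg = 371 × 9.81 = 3640 N.
V_stall = √(2W/(ρ·S·CL,max)) = √(2 × 3640 / (0.909 × 15.7 × 1.49))
V_stall = √342.3 = 18.5 m/s

V_stall = 18.5 m/s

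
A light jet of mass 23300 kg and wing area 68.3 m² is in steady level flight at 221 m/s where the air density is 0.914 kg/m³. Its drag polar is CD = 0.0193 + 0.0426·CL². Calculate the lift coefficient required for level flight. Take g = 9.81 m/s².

Weight W = mg = 23300 × 9.81 = 2.2857×10^5 N; in level flight L = W.
Dynamic pressure q = 0.5 × 0.914 × 221² = 22320 Pa.
CL = 2W/(ρv²S) = 2×2.2857×10^5/(0.914×221²×68.3) = 0.1499.

CL = 0.15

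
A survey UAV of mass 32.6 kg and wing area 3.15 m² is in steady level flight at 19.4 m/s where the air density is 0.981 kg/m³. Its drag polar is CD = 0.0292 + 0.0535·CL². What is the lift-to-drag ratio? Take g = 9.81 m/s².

Weight W = mg = 32.6 × 9.81 = 319.81 N; in level flight L = W.
q = ½ρv² = ½ × 0.981 × 19.4² = 184.6 Pa.
CL = W/(q·S) = 319.81 / (184.6 × 3.15) = 0.55.
CD = 0.0292 + 0.0535 × 0.55² = 0.04538.
L/D = CL/CD = 0.55 / 0.04538 = 12.1

L/D = 12.1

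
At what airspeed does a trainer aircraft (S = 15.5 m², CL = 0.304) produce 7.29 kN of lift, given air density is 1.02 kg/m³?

L = ½ρv²S·CL ⇒ v = √(2L/(ρ·S·CL))
v = √(2 × 7290 / (1.02 × 15.5 × 0.304)) = √3034 = 55.1 m/s

v = 55.1 m/s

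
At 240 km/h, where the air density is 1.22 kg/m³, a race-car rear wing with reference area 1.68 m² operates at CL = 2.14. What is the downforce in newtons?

L = 9750 N

Convert speed: v = 240 km/h ÷ 3.6 = 66.67 m/s.
L = ½ρv²S·CL = ½ × 1.22 × 66.67² × 1.68 × 2.14 = 9750 N ≈ 9.75 kN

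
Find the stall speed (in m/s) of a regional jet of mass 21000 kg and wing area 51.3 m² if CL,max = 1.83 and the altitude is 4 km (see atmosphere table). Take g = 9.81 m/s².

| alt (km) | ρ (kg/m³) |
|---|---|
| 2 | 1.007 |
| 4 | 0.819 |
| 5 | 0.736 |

At 4 km, from the table: ρ = 0.819 kg/m³.
Weight W = mg = 21000 × 9.81 = 2.06×10^5 N.
V_stall = √(2W/(ρ·S·CL,max)) = √(2 × 2.06×10^5 / (0.819 × 51.3 × 1.83))
V_stall = √5359 = 73.2 m/s

V_stall = 73.2 m/s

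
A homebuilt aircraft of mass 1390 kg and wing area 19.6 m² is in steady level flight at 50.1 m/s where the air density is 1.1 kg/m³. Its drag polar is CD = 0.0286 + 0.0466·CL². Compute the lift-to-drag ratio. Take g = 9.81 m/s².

Weight W = mg = 1390 × 9.81 = 13636 N; in level flight L = W.
q = ½ρv² = ½ × 1.1 × 50.1² = 1381 Pa.
CL = 2W/(ρv²S) = 2×13636/(1.1×50.1²×19.6) = 0.504.
CD = 0.0286 + 0.0466 × 0.504² = 0.04043.
L/D = CL/CD = 0.504 / 0.04043 = 12.5

L/D = 12.5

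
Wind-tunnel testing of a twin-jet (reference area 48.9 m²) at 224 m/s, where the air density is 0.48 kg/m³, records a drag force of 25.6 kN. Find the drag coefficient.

From D = ½ρv²S·CD, rearranging gives CD = 2D/(ρv²S).
CD = 2 × 25600 / (0.48 × 224² × 48.9) = 0.0435

CD = 0.0435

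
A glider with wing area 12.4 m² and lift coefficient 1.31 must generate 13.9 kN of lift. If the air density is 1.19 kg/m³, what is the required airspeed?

L = ½ρv²S·CL ⇒ v = √(2L/(ρ·S·CL))
v = √(2 × 13900 / (1.19 × 12.4 × 1.31)) = √1438 = 37.9 m/s

v = 37.9 m/s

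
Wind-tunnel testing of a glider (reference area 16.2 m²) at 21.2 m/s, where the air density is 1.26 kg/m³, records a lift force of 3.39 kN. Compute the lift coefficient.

From L = ½ρv²S·CL, rearranging gives CL = 2L/(ρv²S).
CL = 2 × 3390 / (1.26 × 21.2² × 16.2) = 0.739

CL = 0.739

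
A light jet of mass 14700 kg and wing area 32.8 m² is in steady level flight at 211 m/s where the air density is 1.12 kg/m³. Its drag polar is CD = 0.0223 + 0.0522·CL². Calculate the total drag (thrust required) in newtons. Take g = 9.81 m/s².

D = 19600 N

Level flight ⇒ L = W = m·g = 14700 × 9.81 = 1.4421×10^5 N.
Dynamic pressure q = 0.5 × 1.12 × 211² = 24930 Pa.
Required CL = L/(qS) = 1.4421×10^5/(24930·32.8) = 0.1763.
CD = 0.0223 + 0.0522 × 0.1763² = 0.02392.
D = q·S·CD = 24930 × 32.8 × 0.02392 = 19560 N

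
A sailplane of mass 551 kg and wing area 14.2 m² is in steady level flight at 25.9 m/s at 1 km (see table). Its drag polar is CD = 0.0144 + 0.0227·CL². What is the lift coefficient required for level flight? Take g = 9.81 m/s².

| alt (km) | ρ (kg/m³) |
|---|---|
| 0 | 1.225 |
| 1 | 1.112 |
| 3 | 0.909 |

At 1 km, from the table: ρ = 1.112 kg/m³.
In steady level flight, lift balances weight: W = mg = 551 × 9.81 = 5405.3 N.
Dynamic pressure q = 0.5 × 1.112 × 25.9² = 373 Pa.
CL = W/(q·S) = 5405.3 / (373 × 14.2) = 1.021.

CL = 1.02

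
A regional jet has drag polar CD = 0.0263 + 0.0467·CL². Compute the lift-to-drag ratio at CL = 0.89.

CD = 0.0263 + 0.0467 × 0.89² = 0.06329
L/D = CL/CD = 0.89 / 0.06329 = 14.1

L/D = 14.1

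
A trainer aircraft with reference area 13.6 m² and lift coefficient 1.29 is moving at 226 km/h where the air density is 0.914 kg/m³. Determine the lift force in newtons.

L = 31600 N

Convert speed: v = 226 km/h ÷ 3.6 = 62.78 m/s.
L = ½ρv²S·CL = ½ × 0.914 × 62.78² × 13.6 × 1.29 = 31600 N ≈ 31.6 kN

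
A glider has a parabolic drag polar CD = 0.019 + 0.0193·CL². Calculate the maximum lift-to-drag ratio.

(L/D)max = 26.1

For CD = CD0 + K·CL², (L/D)max occurs at CL* = √(CD0/K) and equals 1/(2√(K·CD0)).
(L/D)max = 1/(2√(0.0193 × 0.019)) = 1/(2 × 0.01915) = 26.1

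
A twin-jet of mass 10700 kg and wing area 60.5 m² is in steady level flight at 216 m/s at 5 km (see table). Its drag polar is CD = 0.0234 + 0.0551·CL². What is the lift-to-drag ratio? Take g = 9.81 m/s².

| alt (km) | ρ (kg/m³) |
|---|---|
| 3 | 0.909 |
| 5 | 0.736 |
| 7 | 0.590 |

At 5 km, from the table: ρ = 0.736 kg/m³.
Weight W = mg = 10700 × 9.81 = 1.0497×10^5 N; in level flight L = W.
Dynamic pressure q = 0.5 × 0.736 × 216² = 17170 Pa.
CL = W/(q·S) = 1.0497×10^5 / (17170 × 60.5) = 0.1011.
CD = 0.0234 + 0.0551 × 0.1011² = 0.02396.
L/D = CL/CD = 0.1011 / 0.02396 = 4.22

L/D = 4.22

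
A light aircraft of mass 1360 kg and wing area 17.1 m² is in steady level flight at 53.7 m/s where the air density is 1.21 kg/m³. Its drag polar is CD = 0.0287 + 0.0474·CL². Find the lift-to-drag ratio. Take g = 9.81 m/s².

L/D = 11.7

Level flight ⇒ L = W = m·g = 1360 × 9.81 = 13342 N.
q = ½ρv² = ½ × 1.21 × 53.7² = 1745 Pa.
Required CL = L/(qS) = 13342/(1745·17.1) = 0.4472.
CD = 0.0287 + 0.0474 × 0.4472² = 0.03818.
L/D = CL/CD = 0.4472 / 0.03818 = 11.7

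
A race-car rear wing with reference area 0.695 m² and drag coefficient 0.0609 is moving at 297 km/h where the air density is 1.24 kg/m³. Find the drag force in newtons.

D = 179 N

Convert speed: v = 297 km/h ÷ 3.6 = 82.5 m/s.
D = ½ρv²S·CD = ½ × 1.24 × 82.5² × 0.695 × 0.0609 = 179 N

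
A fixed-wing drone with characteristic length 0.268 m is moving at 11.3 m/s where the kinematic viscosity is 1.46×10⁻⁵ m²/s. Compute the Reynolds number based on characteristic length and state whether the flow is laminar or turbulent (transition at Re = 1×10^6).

Re = v·c/ν = 11.3 × 0.268 / (1.46×10⁻⁵) = 2.07×10^5
Since 2.07×10^5 < 1×10^6, the flow is laminar.

Re = 2.07×10^5 (laminar)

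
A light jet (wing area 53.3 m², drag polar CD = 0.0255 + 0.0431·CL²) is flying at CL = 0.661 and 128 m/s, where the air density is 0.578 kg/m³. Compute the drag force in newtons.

D = 11200 N

CD = 0.0255 + 0.0431 × 0.661² = 0.04433
D = ½ρv²S·CD = ½ × 0.578 × 128² × 53.3 × 0.04433 = 11200 N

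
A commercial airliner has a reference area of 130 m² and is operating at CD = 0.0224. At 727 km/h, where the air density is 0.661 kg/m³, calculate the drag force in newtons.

D = 39200 N

Convert speed: v = 727 km/h ÷ 3.6 = 201.9 m/s.
Dynamic pressure q = ½ρv² = ½ × 0.661 × 201.9² = 13480 Pa.
D = q·S·CD = 13480 × 130 × 0.0224 = 39200 N ≈ 39.2 kN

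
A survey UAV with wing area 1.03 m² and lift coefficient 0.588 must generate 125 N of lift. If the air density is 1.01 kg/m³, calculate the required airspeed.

L = ½ρv²S·CL ⇒ v = √(2L/(ρ·S·CL))
v = √(2 × 125 / (1.01 × 1.03 × 0.588)) = √408.7 = 20.2 m/s

v = 20.2 m/s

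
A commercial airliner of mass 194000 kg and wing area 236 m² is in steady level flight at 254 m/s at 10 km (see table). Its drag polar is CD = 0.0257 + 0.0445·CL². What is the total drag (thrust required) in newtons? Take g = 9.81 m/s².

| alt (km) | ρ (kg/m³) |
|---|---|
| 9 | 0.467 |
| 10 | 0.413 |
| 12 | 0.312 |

At 10 km, from the table: ρ = 0.413 kg/m³.
Weight W = mg = 194000 × 9.81 = 1.9031×10^6 N; in level flight L = W.
Dynamic pressure q = 0.5 × 0.413 × 254² = 13320 Pa.
CL = 2W/(ρv²S) = 2×1.9031×10^6/(0.413×254²×236) = 0.6053.
CD = 0.0257 + 0.0445 × 0.6053² = 0.042.
D = q·S·CD = 13320 × 236 × 0.042 = 1.321×10^5 N

D = 1.32×10^5 N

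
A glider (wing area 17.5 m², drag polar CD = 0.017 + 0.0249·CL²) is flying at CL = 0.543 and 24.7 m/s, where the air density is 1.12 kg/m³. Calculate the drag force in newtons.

CD = 0.017 + 0.0249 × 0.543² = 0.02434
D = ½ρv²S·CD = ½ × 1.12 × 24.7² × 17.5 × 0.02434 = 146 N

D = 146 N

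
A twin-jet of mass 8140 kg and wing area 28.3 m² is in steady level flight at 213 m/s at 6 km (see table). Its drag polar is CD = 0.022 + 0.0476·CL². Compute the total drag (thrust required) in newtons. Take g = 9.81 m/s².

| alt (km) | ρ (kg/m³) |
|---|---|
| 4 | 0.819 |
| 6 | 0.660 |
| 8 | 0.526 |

D = 10000 N

At 6 km, from the table: ρ = 0.660 kg/m³.
Level flight ⇒ L = W = m·g = 8140 × 9.81 = 79853 N.
Dynamic pressure q = 0.5 × 0.66 × 213² = 14970 Pa.
Required CL = L/(qS) = 79853/(14970·28.3) = 0.1885.
CD = 0.022 + 0.0476 × 0.1885² = 0.02369.
D = q·S·CD = 14970 × 28.3 × 0.02369 = 10040 N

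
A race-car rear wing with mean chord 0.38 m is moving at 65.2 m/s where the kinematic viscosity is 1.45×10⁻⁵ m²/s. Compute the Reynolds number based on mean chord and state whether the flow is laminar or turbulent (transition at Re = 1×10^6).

Re = v·c/ν = 65.2 × 0.38 / (1.45×10⁻⁵) = 1.71×10^6
Since 1.71×10^6 > 1×10^6, the flow is turbulent.

Re = 1.71×10^6 (turbulent)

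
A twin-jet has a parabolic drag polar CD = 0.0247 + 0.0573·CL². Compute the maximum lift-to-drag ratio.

(L/D)max = 13.3

For CD = CD0 + K·CL², (L/D)max occurs at CL* = √(CD0/K) and equals 1/(2√(K·CD0)).
(L/D)max = 1/(2√(0.0573 × 0.0247)) = 1/(2 × 0.03762) = 13.3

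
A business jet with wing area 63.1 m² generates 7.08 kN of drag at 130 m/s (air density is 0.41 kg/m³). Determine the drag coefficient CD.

From D = ½ρv²S·CD, rearranging gives CD = 2D/(ρv²S).
CD = 2 × 7080 / (0.41 × 130² × 63.1) = 0.0324

CD = 0.0324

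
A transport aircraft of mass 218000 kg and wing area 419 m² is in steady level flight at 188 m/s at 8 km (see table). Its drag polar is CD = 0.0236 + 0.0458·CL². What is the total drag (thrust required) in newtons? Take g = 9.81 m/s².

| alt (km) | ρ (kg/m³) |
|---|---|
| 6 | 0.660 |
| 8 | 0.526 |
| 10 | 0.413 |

D = 1.46×10^5 N

At 8 km, from the table: ρ = 0.526 kg/m³.
Level flight ⇒ L = W = m·g = 218000 × 9.81 = 2.1386×10^6 N.
Dynamic pressure q = 0.5 × 0.526 × 188² = 9295 Pa.
Required CL = L/(qS) = 2.1386×10^6/(9295·419) = 0.5491.
CD = 0.0236 + 0.0458 × 0.5491² = 0.03741.
D = q·S·CD = 9295 × 419 × 0.03741 = 1.457×10^5 N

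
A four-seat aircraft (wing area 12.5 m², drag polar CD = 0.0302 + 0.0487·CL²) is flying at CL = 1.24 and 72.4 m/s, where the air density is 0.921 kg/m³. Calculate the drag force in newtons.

D = 3170 N

CD = 0.0302 + 0.0487 × 1.24² = 0.1051
D = ½ρv²S·CD = ½ × 0.921 × 72.4² × 12.5 × 0.1051 = 3170 N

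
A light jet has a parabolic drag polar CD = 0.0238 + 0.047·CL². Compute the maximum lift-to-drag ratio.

For CD = CD0 + K·CL², (L/D)max occurs at CL* = √(CD0/K) and equals 1/(2√(K·CD0)).
(L/D)max = 1/(2√(0.047 × 0.0238)) = 1/(2 × 0.03345) = 14.9

(L/D)max = 14.9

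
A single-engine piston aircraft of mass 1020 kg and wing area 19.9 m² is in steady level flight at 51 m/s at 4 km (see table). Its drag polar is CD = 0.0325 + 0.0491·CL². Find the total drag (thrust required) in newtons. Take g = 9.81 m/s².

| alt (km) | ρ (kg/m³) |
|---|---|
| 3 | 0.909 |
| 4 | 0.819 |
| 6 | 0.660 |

At 4 km, from the table: ρ = 0.819 kg/m³.
In steady level flight, lift balances weight: W = mg = 1020 × 9.81 = 10006 N.
Dynamic pressure q = 0.5 × 0.819 × 51² = 1065 Pa.
CL = W/(q·S) = 10006 / (1065 × 19.9) = 0.4721.
CD = 0.0325 + 0.0491 × 0.4721² = 0.04344.
D = q·S·CD = 1065 × 19.9 × 0.04344 = 920.8 N

D = 921 N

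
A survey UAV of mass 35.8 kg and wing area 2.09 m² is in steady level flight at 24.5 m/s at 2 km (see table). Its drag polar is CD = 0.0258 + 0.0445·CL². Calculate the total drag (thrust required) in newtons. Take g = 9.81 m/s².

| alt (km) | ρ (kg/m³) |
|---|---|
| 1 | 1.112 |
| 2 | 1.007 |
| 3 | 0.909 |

D = 25 N

At 2 km, from the table: ρ = 1.007 kg/m³.
Weight W = mg = 35.8 × 9.81 = 351.2 N; in level flight L = W.
Dynamic pressure q = 0.5 × 1.007 × 24.5² = 302.2 Pa.
CL = 2W/(ρv²S) = 2×351.2/(1.007×24.5²×2.09) = 0.556.
CD = 0.0258 + 0.0445 × 0.556² = 0.03956.
D = q·S·CD = 302.2 × 2.09 × 0.03956 = 24.99 N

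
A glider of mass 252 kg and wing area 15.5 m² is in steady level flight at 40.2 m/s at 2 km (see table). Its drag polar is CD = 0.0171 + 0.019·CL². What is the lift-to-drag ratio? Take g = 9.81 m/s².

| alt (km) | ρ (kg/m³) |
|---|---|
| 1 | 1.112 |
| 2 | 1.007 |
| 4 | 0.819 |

L/D = 11

At 2 km, from the table: ρ = 1.007 kg/m³.
In steady level flight, lift balances weight: W = mg = 252 × 9.81 = 2472.1 N.
Dynamic pressure q = 0.5 × 1.007 × 40.2² = 813.7 Pa.
CL = 2W/(ρv²S) = 2×2472.1/(1.007×40.2²×15.5) = 0.196.
CD = 0.0171 + 0.019 × 0.196² = 0.01783.
L/D = CL/CD = 0.196 / 0.01783 = 11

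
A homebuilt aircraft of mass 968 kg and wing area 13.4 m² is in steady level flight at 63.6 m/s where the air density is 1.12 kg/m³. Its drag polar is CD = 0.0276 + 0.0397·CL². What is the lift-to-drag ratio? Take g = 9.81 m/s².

L/D = 9.94

Weight W = mg = 968 × 9.81 = 9496.1 N; in level flight L = W.
Dynamic pressure q = 0.5 × 1.12 × 63.6² = 2265 Pa.
CL = 2W/(ρv²S) = 2×9496.1/(1.12×63.6²×13.4) = 0.3129.
CD = 0.0276 + 0.0397 × 0.3129² = 0.03149.
L/D = CL/CD = 0.3129 / 0.03149 = 9.94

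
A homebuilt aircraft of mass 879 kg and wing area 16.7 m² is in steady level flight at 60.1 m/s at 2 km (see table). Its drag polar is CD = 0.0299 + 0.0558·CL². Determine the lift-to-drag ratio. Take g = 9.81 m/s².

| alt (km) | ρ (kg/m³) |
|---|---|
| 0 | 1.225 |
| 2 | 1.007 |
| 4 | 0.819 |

At 2 km, from the table: ρ = 1.007 kg/m³.
Weight W = mg = 879 × 9.81 = 8623 N; in level flight L = W.
Dynamic pressure q = 0.5 × 1.007 × 60.1² = 1819 Pa.
CL = W/(q·S) = 8623 / (1819 × 16.7) = 0.2839.
CD = 0.0299 + 0.0558 × 0.2839² = 0.0344.
L/D = CL/CD = 0.2839 / 0.0344 = 8.25

L/D = 8.25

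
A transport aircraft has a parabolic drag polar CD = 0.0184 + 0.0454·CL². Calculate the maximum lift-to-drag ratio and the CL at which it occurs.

(L/D)max = 17.3, at CL = 0.637

For CD = CD0 + K·CL², (L/D)max occurs at CL* = √(CD0/K) and equals 1/(2√(K·CD0)).
(L/D)max = 1/(2√(0.0454 × 0.0184)) = 1/(2 × 0.0289) = 17.3
CL* = √(0.0184/0.0454) = 0.637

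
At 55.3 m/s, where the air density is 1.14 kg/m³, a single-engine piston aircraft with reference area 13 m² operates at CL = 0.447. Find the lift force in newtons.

L = 10100 N

Dynamic pressure q = ½ρv² = ½ × 1.14 × 55.3² = 1743 Pa.
L = q·S·CL = 1743 × 13 × 0.447 = 10100 N ≈ 10.1 kN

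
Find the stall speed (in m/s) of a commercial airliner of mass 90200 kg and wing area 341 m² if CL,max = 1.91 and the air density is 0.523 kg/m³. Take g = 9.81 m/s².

V_stall = 72.1 m/s

At stall, lift equals weight: L = W = m·g = 90200 × 9.81 = 8.849×10^5 N.
From L = ½ρV²S·CL,max = W: V_stall = √(2W/(ρSCL,max)) = √(2·8.849×10^5/(0.523·341·1.91))
V_stall = √5195 = 72.1 m/s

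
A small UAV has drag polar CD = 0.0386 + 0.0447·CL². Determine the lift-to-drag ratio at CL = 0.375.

L/D = 8.35

CD = 0.0386 + 0.0447 × 0.375² = 0.04489
L/D = CL/CD = 0.375 / 0.04489 = 8.35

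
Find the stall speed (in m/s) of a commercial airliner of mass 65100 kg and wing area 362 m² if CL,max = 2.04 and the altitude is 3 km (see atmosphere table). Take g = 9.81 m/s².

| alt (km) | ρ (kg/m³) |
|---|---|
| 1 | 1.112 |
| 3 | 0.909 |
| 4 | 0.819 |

At 3 km, from the table: ρ = 0.909 kg/m³.
Stall occurs when L = W at CL,max. W = mg = 65100 × 9.81 = 6.386×10^5 N.
From L = ½ρV²S·CL,max = W: V_stall = √(2W/(ρSCL,max)) = √(2·6.386×10^5/(0.909·362·2.04))
V_stall = √1903 = 43.6 m/s

V_stall = 43.6 m/s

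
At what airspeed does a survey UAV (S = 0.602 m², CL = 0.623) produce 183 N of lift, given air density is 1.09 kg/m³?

v = 29.9 m/s

L = ½ρv²S·CL ⇒ v = √(2L/(ρ·S·CL))
v = √(2 × 183 / (1.09 × 0.602 × 0.623)) = √895.3 = 29.9 m/s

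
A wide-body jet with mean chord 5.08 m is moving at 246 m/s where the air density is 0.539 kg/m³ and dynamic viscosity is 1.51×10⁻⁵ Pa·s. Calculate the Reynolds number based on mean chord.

Re = ρ·v·c/μ = 0.539 × 246 × 5.08 / (1.51×10⁻⁵) = 4.46×10^7

Re = 4.46×10^7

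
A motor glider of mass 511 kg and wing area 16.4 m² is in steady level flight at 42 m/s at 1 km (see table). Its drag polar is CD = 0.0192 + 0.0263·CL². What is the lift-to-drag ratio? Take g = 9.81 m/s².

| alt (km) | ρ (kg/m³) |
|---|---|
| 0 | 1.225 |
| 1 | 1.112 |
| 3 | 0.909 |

L/D = 14.3

At 1 km, from the table: ρ = 1.112 kg/m³.
In steady level flight, lift balances weight: W = mg = 511 × 9.81 = 5012.9 N.
q = ½ρv² = ½ × 1.112 × 42² = 980.8 Pa.
CL = 2W/(ρv²S) = 2×5012.9/(1.112×42²×16.4) = 0.3117.
CD = 0.0192 + 0.0263 × 0.3117² = 0.02175.
L/D = CL/CD = 0.3117 / 0.02175 = 14.3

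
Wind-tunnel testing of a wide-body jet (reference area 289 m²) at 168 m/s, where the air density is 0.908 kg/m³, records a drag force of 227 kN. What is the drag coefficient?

From D = ½ρv²S·CD, rearranging gives CD = 2D/(ρv²S).
CD = 2 × 2.27×10^5 / (0.908 × 168² × 289) = 0.0613

CD = 0.0613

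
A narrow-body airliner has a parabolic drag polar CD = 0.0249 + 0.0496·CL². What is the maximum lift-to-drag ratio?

For CD = CD0 + K·CL², (L/D)max occurs at CL* = √(CD0/K) and equals 1/(2√(K·CD0)).
(L/D)max = 1/(2√(0.0496 × 0.0249)) = 1/(2 × 0.03514) = 14.2

(L/D)max = 14.2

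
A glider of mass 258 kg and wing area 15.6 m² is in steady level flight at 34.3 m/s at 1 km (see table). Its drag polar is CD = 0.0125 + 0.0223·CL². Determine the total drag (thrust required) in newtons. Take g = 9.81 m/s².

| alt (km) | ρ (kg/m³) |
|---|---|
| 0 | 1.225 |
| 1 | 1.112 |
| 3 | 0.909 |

D = 142 N

At 1 km, from the table: ρ = 1.112 kg/m³.
In steady level flight, lift balances weight: W = mg = 258 × 9.81 = 2531 N.
Dynamic pressure q = 0.5 × 1.112 × 34.3² = 654.1 Pa.
Required CL = L/(qS) = 2531/(654.1·15.6) = 0.248.
CD = 0.0125 + 0.0223 × 0.248² = 0.01387.
D = q·S·CD = 654.1 × 15.6 × 0.01387 = 141.6 N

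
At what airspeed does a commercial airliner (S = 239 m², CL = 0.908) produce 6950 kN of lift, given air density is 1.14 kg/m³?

v = 237 m/s

L = ½ρv²S·CL ⇒ v = √(2L/(ρ·S·CL))
v = √(2 × 6.95×10^6 / (1.14 × 239 × 0.908)) = √56190 = 237 m/s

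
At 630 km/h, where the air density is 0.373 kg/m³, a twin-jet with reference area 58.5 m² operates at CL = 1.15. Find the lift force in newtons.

L = 3.84×10^5 N

Convert speed: v = 630 km/h ÷ 3.6 = 175 m/s.
L = ½ρv²S·CL = ½ × 0.373 × 175² × 58.5 × 1.15 = 3.84×10^5 N ≈ 384 kN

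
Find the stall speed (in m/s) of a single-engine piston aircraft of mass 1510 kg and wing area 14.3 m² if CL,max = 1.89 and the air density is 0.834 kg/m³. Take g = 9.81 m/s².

V_stall = 36.3 m/s

At stall, lift equals weight: L = W = m·g = 1510 × 9.81 = 14810 N.
V_stall = √(2W/(ρ·S·CL,max)) = √(2 × 14810 / (0.834 × 14.3 × 1.89))
V_stall = √1314 = 36.3 m/s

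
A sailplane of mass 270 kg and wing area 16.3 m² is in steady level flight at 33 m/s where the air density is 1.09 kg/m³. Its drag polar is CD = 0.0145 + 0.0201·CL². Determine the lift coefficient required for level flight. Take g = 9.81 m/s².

In steady level flight, lift balances weight: W = mg = 270 × 9.81 = 2648.7 N.
q = ½ρv² = ½ × 1.09 × 33² = 593.5 Pa.
CL = 2W/(ρv²S) = 2×2648.7/(1.09×33²×16.3) = 0.2738.

CL = 0.274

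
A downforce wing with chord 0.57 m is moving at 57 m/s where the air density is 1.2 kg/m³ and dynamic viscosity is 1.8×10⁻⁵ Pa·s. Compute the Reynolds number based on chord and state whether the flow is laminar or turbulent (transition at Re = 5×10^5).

Re = ρ·v·c/μ = 1.2 × 57 × 0.57 / (1.8×10⁻⁵) = 2.17×10^6
Since 2.17×10^6 > 5×10^5, the flow is turbulent.

Re = 2.17×10^6 (turbulent)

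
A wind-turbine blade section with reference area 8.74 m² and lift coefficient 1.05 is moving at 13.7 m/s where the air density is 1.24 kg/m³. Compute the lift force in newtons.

L = ½ρv²S·CL = ½ × 1.24 × 13.7² × 8.74 × 1.05 = 1070 N

L = 1070 N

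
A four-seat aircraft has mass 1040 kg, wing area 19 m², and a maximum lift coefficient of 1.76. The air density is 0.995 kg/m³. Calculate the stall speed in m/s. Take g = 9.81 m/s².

V_stall = 24.8 m/s

Weight W = mg = 1040 × 9.81 = 10200 N.
V_stall = √(2W/(ρ·S·CL,max)) = √(2 × 10200 / (0.995 × 19 × 1.76))
V_stall = √613.3 = 24.8 m/s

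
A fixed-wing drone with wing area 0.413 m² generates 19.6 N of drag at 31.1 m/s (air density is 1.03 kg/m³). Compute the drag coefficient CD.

CD = 0.0953

From D = ½ρv²S·CD, rearranging gives CD = 2D/(ρv²S).
CD = 2 × 19.6 / (1.03 × 31.1² × 0.413) = 0.0953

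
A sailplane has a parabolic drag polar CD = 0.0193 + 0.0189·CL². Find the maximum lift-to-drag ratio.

For CD = CD0 + K·CL², (L/D)max occurs at CL* = √(CD0/K) and equals 1/(2√(K·CD0)).
(L/D)max = 1/(2√(0.0189 × 0.0193)) = 1/(2 × 0.0191) = 26.2

(L/D)max = 26.2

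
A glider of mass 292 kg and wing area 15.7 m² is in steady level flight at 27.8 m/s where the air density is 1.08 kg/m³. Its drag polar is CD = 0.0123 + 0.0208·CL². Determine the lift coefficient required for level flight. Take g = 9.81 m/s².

CL = 0.437

In steady level flight, lift balances weight: W = mg = 292 × 9.81 = 2864.5 N.
Dynamic pressure q = 0.5 × 1.08 × 27.8² = 417.3 Pa.
CL = 2W/(ρv²S) = 2×2864.5/(1.08×27.8²×15.7) = 0.4372.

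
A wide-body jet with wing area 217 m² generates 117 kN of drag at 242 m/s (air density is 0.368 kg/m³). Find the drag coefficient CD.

CD = 0.05

From D = ½ρv²S·CD, rearranging gives CD = 2D/(ρv²S).
CD = 2 × 1.17×10^5 / (0.368 × 242² × 217) = 0.05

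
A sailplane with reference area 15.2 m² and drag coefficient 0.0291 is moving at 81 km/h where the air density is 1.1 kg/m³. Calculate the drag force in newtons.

Convert speed: v = 81 km/h ÷ 3.6 = 22.5 m/s.
Dynamic pressure q = ½ρv² = ½ × 1.1 × 22.5² = 278.4 Pa.
D = q·S·CD = 278.4 × 15.2 × 0.0291 = 123 N

D = 123 N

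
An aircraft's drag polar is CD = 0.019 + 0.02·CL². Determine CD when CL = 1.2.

CD = 0.0478

CD = 0.019 + 0.02 × 1.2² = 0.019 + 0.0288 = 0.0478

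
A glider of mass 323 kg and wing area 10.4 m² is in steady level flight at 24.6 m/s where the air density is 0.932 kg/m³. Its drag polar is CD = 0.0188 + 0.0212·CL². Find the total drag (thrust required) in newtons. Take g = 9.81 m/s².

D = 128 N

In steady level flight, lift balances weight: W = mg = 323 × 9.81 = 3168.6 N.
q = ½ρv² = ½ × 0.932 × 24.6² = 282 Pa.
Required CL = L/(qS) = 3168.6/(282·10.4) = 1.08.
CD = 0.0188 + 0.0212 × 1.08² = 0.04355.
D = q·S·CD = 282 × 10.4 × 0.04355 = 127.7 N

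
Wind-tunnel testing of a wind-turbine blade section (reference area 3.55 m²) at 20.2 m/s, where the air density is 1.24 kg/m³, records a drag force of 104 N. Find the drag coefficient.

CD = 0.116

From D = ½ρv²S·CD, rearranging gives CD = 2D/(ρv²S).
CD = 2 × 104 / (1.24 × 20.2² × 3.55) = 0.116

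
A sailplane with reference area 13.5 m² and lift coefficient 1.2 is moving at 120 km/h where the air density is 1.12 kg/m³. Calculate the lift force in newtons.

Convert speed: v = 120 km/h ÷ 3.6 = 33.33 m/s.
L = ½ρv²S·CL = ½ × 1.12 × 33.33² × 13.5 × 1.2 = 10100 N ≈ 10.1 kN

L = 10100 N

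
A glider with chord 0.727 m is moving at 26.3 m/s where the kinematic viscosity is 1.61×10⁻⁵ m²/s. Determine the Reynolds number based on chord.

Re = v·c/ν = 26.3 × 0.727 / (1.61×10⁻⁵) = 1.19×10^6

Re = 1.19×10^6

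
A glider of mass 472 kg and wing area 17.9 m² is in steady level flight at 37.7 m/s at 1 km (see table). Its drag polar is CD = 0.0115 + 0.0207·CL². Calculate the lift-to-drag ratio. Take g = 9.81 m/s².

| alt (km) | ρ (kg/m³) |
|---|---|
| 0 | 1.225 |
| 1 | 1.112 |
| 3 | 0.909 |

L/D = 23.9

At 1 km, from the table: ρ = 1.112 kg/m³.
In steady level flight, lift balances weight: W = mg = 472 × 9.81 = 4630.3 N.
q = ½ρv² = ½ × 1.112 × 37.7² = 790.2 Pa.
Required CL = L/(qS) = 4630.3/(790.2·17.9) = 0.3273.
CD = 0.0115 + 0.0207 × 0.3273² = 0.01372.
L/D = CL/CD = 0.3273 / 0.01372 = 23.9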